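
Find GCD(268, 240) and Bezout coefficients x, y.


Tabular extended Euclidean (each row: r = 268*s + 240*t):
r=268, s=1, t=0
r=240, s=0, t=1
q=1: r=28, s=1, t=-1   [268*(1) + 240*(-1) = 28]
q=8: r=16, s=-8, t=9   [268*(-8) + 240*(9) = 16]
q=1: r=12, s=9, t=-10   [268*(9) + 240*(-10) = 12]
q=1: r=4, s=-17, t=19   [268*(-17) + 240*(19) = 4]
q=3: r=0, s=60, t=-67   [268*(60) + 240*(-67) = 0]
GCD = 4; from the row with r=4: x=-17, y=19
Check: 268*(-17) + 240*(19) = -4556 + 4560 = 4

GCD = 4, x = -17, y = 19


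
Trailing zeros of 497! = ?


floor(497/5) = 99
floor(497/25) = 19
floor(497/125) = 3
Total = 121

121 trailing zeros


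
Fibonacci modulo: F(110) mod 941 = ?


F(k) mod 941 for k=1..110:
1, 1, 2, 3, 5, 8, 13, 21, 34, 55, 89, 144, 233, 377, 610, 46, 656, 702, 417, 178, 595, 773, 427, 259, 686, 4, 690, 694, 443, 196, 639, 835, 533, 427, 19, 446, 465, 911, 435, 405, 840, 304, 203, 507, 710, 276, 45, 321, 366, 687, 112, 799, 911, 769, 739, 567, 365, 932, 356, 347, 703, 109, 812, 921, 792, 772, 623, 454, 136, 590, 726, 375, 160, 535, 695, 289, 43, 332, 375, 707, 141, 848, 48, 896, 3, 899, 902, 860, 821, 740, 620, 419, 98, 517, 615, 191, 806, 56, 862, 918, 839, 816, 714, 589, 362, 10, 372, 382, 754, 195
F(110) mod 941 = 195


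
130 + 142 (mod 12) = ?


130 + 142 = 272
272 mod 12 = 8


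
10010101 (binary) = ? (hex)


10010101 (base 2) = 149 (decimal)
149 (decimal) = 95 (base 16)


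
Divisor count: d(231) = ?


231 = 3^1 × 7^1 × 11^1
d(231) = (1+1) × (1+1) × (1+1) = 8

8 divisors


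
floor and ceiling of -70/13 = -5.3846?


-70/13 = -5.3846
floor = -6
ceil = -5

floor = -6, ceil = -5


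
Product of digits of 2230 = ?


2 × 2 × 3 × 0 = 0


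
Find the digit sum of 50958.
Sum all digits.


5 + 0 + 9 + 5 + 8 = 27


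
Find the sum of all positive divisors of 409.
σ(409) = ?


Divisors of 409: 1, 409
Sum = 1 + 409 = 410

σ(409) = 410


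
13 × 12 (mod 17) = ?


13 × 12 = 156
156 mod 17 = 3


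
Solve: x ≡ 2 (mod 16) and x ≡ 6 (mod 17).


M = 16*17 = 272
M1 = M/16 = 17, M2 = M/17 = 16
M1^(-1) mod 16 = 1, M2^(-1) mod 17 = 16
x = 2*17*1 + 6*16*16 = 1570
1570 mod 272 = 210
Check: 210 mod 16 = 2 ✓, 210 mod 17 = 6 ✓

x ≡ 210 (mod 272)


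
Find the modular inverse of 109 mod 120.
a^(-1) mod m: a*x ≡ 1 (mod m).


Use the extended Euclidean algorithm on (120, 109); each row r = 120*s + 109*t:
r=120, s=1, t=0
r=109, s=0, t=1
q=1: r=11, s=1, t=-1   [120*(1) + 109*(-1) = 11]
q=9: r=10, s=-9, t=10   [120*(-9) + 109*(10) = 10]
q=1: r=1, s=10, t=-11   [120*(10) + 109*(-11) = 1]
q=10: r=0, s=-109, t=120   [120*(-109) + 109*(120) = 0]
GCD = 1 with t = -11, so 109*(-11) ≡ 1 (mod 120)
Inverse = -11 mod 120 = 109
Check: 109 * 109 = 11881 ≡ 1 (mod 120)

109^(-1) ≡ 109 (mod 120)


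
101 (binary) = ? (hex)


101 (base 2) = 5 (decimal)
5 (decimal) = 5 (base 16)


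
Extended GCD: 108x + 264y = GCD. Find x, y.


Tabular extended Euclidean (each row: r = 108*s + 264*t):
r=108, s=1, t=0
r=264, s=0, t=1
q=0: r=108, s=1, t=0   [108*(1) + 264*(0) = 108]
q=2: r=48, s=-2, t=1   [108*(-2) + 264*(1) = 48]
q=2: r=12, s=5, t=-2   [108*(5) + 264*(-2) = 12]
q=4: r=0, s=-22, t=9   [108*(-22) + 264*(9) = 0]
GCD = 12; from the row with r=12: x=5, y=-2
Check: 108*(5) + 264*(-2) = 540 - 528 = 12

GCD = 12, x = 5, y = -2


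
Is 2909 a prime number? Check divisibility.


Check divisors up to sqrt(2909) = 53.9351
No divisors found.
2909 is prime.

Yes, 2909 is prime


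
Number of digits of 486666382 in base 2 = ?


486666382 in base 2 = 11101000000011111000010001110
Number of digits = 29

29 digits (base 2)


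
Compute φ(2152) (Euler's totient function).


2152 = 2^3 × 269
Prime factors: 2, 269
φ(2152) = 2152 × (1-1/2) × (1-1/269)
= 2152 × 1/2 × 268/269 = 1072

φ(2152) = 1072


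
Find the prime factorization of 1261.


1261 / 13 = 97
97 / 97 = 1
1261 = 13 × 97


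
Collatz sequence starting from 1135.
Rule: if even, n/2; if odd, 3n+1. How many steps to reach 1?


1135 → 3406 → 1703 → 5110 → 2555 → 7666 → 3833 → 11500 → 5750 → 2875 → 8626 → 4313 → 12940 → 6470 → 3235 → 9706 → 4853 → 14560 → 7280 → 3640 → 1820 → 910 → 455 → 1366 → 683 → 2050 → 1025 → 3076 → 1538 → 769 → 2308 → 1154 → 577 → 1732 → 866 → 433 → 1300 → 650 → 325 → 976 → 488 → 244 → 122 → 61 → 184 → 92 → 46 → 23 → 70 → 35 → 106 → 53 → 160 → 80 → 40 → 20 → 10 → 5 → 16 → 8 → 4 → 2 → 1
Total steps = 62

62 steps


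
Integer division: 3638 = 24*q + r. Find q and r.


3638 = 24 * 151 + 14
Check: 3624 + 14 = 3638

q = 151, r = 14


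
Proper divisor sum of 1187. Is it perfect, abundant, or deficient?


Proper divisors: 1
Sum = 1 = 1
1 < 1187 → deficient

s(1187) = 1 (deficient)


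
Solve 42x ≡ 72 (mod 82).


GCD(42, 82) = 2 divides 72
Divide: 21x ≡ 36 (mod 41)
x ≡ 31 (mod 41)


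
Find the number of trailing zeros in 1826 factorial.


floor(1826/5) = 365
floor(1826/25) = 73
floor(1826/125) = 14
floor(1826/625) = 2
Total = 454

454 trailing zeros


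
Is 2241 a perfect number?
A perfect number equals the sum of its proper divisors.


Proper divisors of 2241: 1, 3, 9, 27, 83, 249, 747
Sum = 1 + 3 + 9 + 27 + 83 + 249 + 747 = 1119

No, 2241 is not perfect (1119 ≠ 2241)


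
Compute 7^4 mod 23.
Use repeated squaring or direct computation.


7^1 mod 23 = 7
7^2 mod 23 = 3
7^3 mod 23 = 21
7^4 mod 23 = 9


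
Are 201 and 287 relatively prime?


Euclidean algorithm:
287 = 1 * 201 + 86
201 = 2 * 86 + 29
86 = 2 * 29 + 28
29 = 1 * 28 + 1
28 = 28 * 1 + 0
GCD(201, 287) = 1

Yes, coprime (GCD = 1)


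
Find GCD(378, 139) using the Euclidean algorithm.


378 = 2 * 139 + 100
139 = 1 * 100 + 39
100 = 2 * 39 + 22
39 = 1 * 22 + 17
22 = 1 * 17 + 5
17 = 3 * 5 + 2
5 = 2 * 2 + 1
2 = 2 * 1 + 0
GCD = 1


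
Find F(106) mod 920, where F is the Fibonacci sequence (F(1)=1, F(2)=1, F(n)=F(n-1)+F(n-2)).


F(k) mod 920 for k=1..106:
1, 1, 2, 3, 5, 8, 13, 21, 34, 55, 89, 144, 233, 377, 610, 67, 677, 744, 501, 325, 826, 231, 137, 368, 505, 873, 458, 411, 869, 360, 309, 669, 58, 727, 785, 592, 457, 129, 586, 715, 381, 176, 557, 733, 370, 183, 553, 736, 369, 185, 554, 739, 373, 192, 565, 757, 402, 239, 641, 880, 601, 561, 242, 803, 125, 8, 133, 141, 274, 415, 689, 184, 873, 137, 90, 227, 317, 544, 861, 485, 426, 911, 417, 408, 825, 313, 218, 531, 749, 360, 189, 549, 738, 367, 185, 552, 737, 369, 186, 555, 741, 376, 197, 573, 770, 423
F(106) mod 920 = 423


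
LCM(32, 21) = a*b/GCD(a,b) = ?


GCD(32, 21) = 1
LCM = 32*21/1 = 672/1 = 672

LCM = 672


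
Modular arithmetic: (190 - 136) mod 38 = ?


190 - 136 = 54
54 mod 38 = 16


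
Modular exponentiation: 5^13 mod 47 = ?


5^1 mod 47 = 5
5^2 mod 47 = 25
5^3 mod 47 = 31
5^4 mod 47 = 14
5^5 mod 47 = 23
5^6 mod 47 = 21
5^7 mod 47 = 11
5^8 mod 47 = 8
5^9 mod 47 = 40
5^10 mod 47 = 12
5^11 mod 47 = 13
5^12 mod 47 = 18
5^13 mod 47 = 43


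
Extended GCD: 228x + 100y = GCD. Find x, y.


Tabular extended Euclidean (each row: r = 228*s + 100*t):
r=228, s=1, t=0
r=100, s=0, t=1
q=2: r=28, s=1, t=-2   [228*(1) + 100*(-2) = 28]
q=3: r=16, s=-3, t=7   [228*(-3) + 100*(7) = 16]
q=1: r=12, s=4, t=-9   [228*(4) + 100*(-9) = 12]
q=1: r=4, s=-7, t=16   [228*(-7) + 100*(16) = 4]
q=3: r=0, s=25, t=-57   [228*(25) + 100*(-57) = 0]
GCD = 4; from the row with r=4: x=-7, y=16
Check: 228*(-7) + 100*(16) = -1596 + 1600 = 4

GCD = 4, x = -7, y = 16


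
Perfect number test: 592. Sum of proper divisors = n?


Proper divisors of 592: 1, 2, 4, 8, 16, 37, 74, 148, 296
Sum = 1 + 2 + 4 + 8 + 16 + 37 + 74 + 148 + 296 = 586

No, 592 is not perfect (586 ≠ 592)


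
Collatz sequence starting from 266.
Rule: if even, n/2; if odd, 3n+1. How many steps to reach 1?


266 → 133 → 400 → 200 → 100 → 50 → 25 → 76 → 38 → 19 → 58 → 29 → 88 → 44 → 22 → 11 → 34 → 17 → 52 → 26 → 13 → 40 → 20 → 10 → 5 → 16 → 8 → 4 → 2 → 1
Total steps = 29

29 steps


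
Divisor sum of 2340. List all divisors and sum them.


Divisors of 2340: 1, 2, 3, 4, 5, 6, 9, 10, 12, 13, 15, 18, 20, 26, 30, 36, 39, 45, 52, 60, 65, 78, 90, 117, 130, 156, 180, 195, 234, 260, 390, 468, 585, 780, 1170, 2340
Sum = 1 + 2 + 3 + 4 + 5 + 6 + 9 + 10 + 12 + 13 + 15 + 18 + 20 + 26 + 30 + 36 + 39 + 45 + 52 + 60 + 65 + 78 + 90 + 117 + 130 + 156 + 180 + 195 + 234 + 260 + 390 + 468 + 585 + 780 + 1170 + 2340 = 7644

σ(2340) = 7644


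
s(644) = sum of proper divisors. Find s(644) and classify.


Proper divisors: 1, 2, 4, 7, 14, 23, 28, 46, 92, 161, 322
Sum = 1 + 2 + 4 + 7 + 14 + 23 + 28 + 46 + 92 + 161 + 322 = 700
700 > 644 → abundant

s(644) = 700 (abundant)


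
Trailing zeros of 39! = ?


floor(39/5) = 7
floor(39/25) = 1
Total = 8

8 trailing zeros


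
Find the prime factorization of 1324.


1324 / 2 = 662
662 / 2 = 331
331 / 331 = 1
1324 = 2^2 × 331


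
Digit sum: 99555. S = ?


9 + 9 + 5 + 5 + 5 = 33


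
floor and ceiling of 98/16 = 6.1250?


98/16 = 6.1250
floor = 6
ceil = 7

floor = 6, ceil = 7


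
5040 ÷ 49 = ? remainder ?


5040 = 49 * 102 + 42
Check: 4998 + 42 = 5040

q = 102, r = 42


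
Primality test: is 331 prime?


Check divisors up to sqrt(331) = 18.1934
No divisors found.
331 is prime.

Yes, 331 is prime


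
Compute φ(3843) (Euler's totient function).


3843 = 3^2 × 7 × 61
Prime factors: 3, 7, 61
φ(3843) = 3843 × (1-1/3) × (1-1/7) × (1-1/61)
= 3843 × 2/3 × 6/7 × 60/61 = 2160

φ(3843) = 2160


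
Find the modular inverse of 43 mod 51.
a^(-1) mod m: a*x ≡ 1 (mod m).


Use the extended Euclidean algorithm on (51, 43); each row r = 51*s + 43*t:
r=51, s=1, t=0
r=43, s=0, t=1
q=1: r=8, s=1, t=-1   [51*(1) + 43*(-1) = 8]
q=5: r=3, s=-5, t=6   [51*(-5) + 43*(6) = 3]
q=2: r=2, s=11, t=-13   [51*(11) + 43*(-13) = 2]
q=1: r=1, s=-16, t=19   [51*(-16) + 43*(19) = 1]
q=2: r=0, s=43, t=-51   [51*(43) + 43*(-51) = 0]
GCD = 1 with t = 19, so 43*(19) ≡ 1 (mod 51)
Inverse = 19 mod 51 = 19
Check: 43 * 19 = 817 ≡ 1 (mod 51)

43^(-1) ≡ 19 (mod 51)


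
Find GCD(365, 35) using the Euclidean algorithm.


365 = 10 * 35 + 15
35 = 2 * 15 + 5
15 = 3 * 5 + 0
GCD = 5


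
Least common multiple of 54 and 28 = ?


GCD(54, 28) = 2
LCM = 54*28/2 = 1512/2 = 756

LCM = 756


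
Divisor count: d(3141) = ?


3141 = 3^2 × 349^1
d(3141) = (2+1) × (1+1) = 6

6 divisors


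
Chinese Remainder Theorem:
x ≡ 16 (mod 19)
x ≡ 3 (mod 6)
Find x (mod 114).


M = 19*6 = 114
M1 = M/19 = 6, M2 = M/6 = 19
M1^(-1) mod 19 = 16, M2^(-1) mod 6 = 1
x = 16*6*16 + 3*19*1 = 1593
1593 mod 114 = 111
Check: 111 mod 19 = 16 ✓, 111 mod 6 = 3 ✓

x ≡ 111 (mod 114)


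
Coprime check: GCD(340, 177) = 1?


Euclidean algorithm:
340 = 1 * 177 + 163
177 = 1 * 163 + 14
163 = 11 * 14 + 9
14 = 1 * 9 + 5
9 = 1 * 5 + 4
5 = 1 * 4 + 1
4 = 4 * 1 + 0
GCD(340, 177) = 1

Yes, coprime (GCD = 1)


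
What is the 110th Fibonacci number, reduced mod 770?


F(k) mod 770 for k=1..110:
1, 1, 2, 3, 5, 8, 13, 21, 34, 55, 89, 144, 233, 377, 610, 217, 57, 274, 331, 605, 166, 1, 167, 168, 335, 503, 68, 571, 639, 440, 309, 749, 288, 267, 555, 52, 607, 659, 496, 385, 111, 496, 607, 333, 170, 503, 673, 406, 309, 715, 254, 199, 453, 652, 335, 217, 552, 769, 551, 550, 331, 111, 442, 553, 225, 8, 233, 241, 474, 715, 419, 364, 13, 377, 390, 767, 387, 384, 1, 385, 386, 1, 387, 388, 5, 393, 398, 21, 419, 440, 89, 529, 618, 377, 225, 602, 57, 659, 716, 605, 551, 386, 167, 553, 720, 503, 453, 186, 639, 55
F(110) mod 770 = 55


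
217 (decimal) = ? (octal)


217 (base 10) = 217 (decimal)
217 (decimal) = 331 (base 8)


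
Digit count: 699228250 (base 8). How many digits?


699228250 in base 8 = 5153260132
Number of digits = 10

10 digits (base 8)


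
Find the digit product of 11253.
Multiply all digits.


1 × 1 × 2 × 5 × 3 = 30


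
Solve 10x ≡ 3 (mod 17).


GCD(10, 17) = 1, unique solution
a^(-1) mod 17 = 12
x = 12 * 3 mod 17 = 2

x ≡ 2 (mod 17)


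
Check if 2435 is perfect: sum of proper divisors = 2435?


Proper divisors of 2435: 1, 5, 487
Sum = 1 + 5 + 487 = 493

No, 2435 is not perfect (493 ≠ 2435)


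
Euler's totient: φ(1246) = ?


1246 = 2 × 7 × 89
Prime factors: 2, 7, 89
φ(1246) = 1246 × (1-1/2) × (1-1/7) × (1-1/89)
= 1246 × 1/2 × 6/7 × 88/89 = 528

φ(1246) = 528


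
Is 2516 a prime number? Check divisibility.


2516 / 2 = 1258 (exact division)
2516 is NOT prime.

No, 2516 is not prime


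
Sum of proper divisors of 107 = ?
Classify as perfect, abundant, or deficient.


Proper divisors: 1
Sum = 1 = 1
1 < 107 → deficient

s(107) = 1 (deficient)


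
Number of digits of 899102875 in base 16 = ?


899102875 in base 16 = 3597389B
Number of digits = 8

8 digits (base 16)


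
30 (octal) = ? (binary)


30 (base 8) = 24 (decimal)
24 (decimal) = 11000 (base 2)


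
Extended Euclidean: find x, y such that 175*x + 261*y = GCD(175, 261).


Tabular extended Euclidean (each row: r = 175*s + 261*t):
r=175, s=1, t=0
r=261, s=0, t=1
q=0: r=175, s=1, t=0   [175*(1) + 261*(0) = 175]
q=1: r=86, s=-1, t=1   [175*(-1) + 261*(1) = 86]
q=2: r=3, s=3, t=-2   [175*(3) + 261*(-2) = 3]
q=28: r=2, s=-85, t=57   [175*(-85) + 261*(57) = 2]
q=1: r=1, s=88, t=-59   [175*(88) + 261*(-59) = 1]
q=2: r=0, s=-261, t=175   [175*(-261) + 261*(175) = 0]
GCD = 1; from the row with r=1: x=88, y=-59
Check: 175*(88) + 261*(-59) = 15400 - 15399 = 1

GCD = 1, x = 88, y = -59


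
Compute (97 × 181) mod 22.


97 × 181 = 17557
17557 mod 22 = 1


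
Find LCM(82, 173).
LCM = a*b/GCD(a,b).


GCD(82, 173) = 1
LCM = 82*173/1 = 14186/1 = 14186

LCM = 14186


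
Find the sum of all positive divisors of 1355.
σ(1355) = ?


Divisors of 1355: 1, 5, 271, 1355
Sum = 1 + 5 + 271 + 1355 = 1632

σ(1355) = 1632


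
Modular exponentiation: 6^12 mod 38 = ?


6^1 mod 38 = 6
6^2 mod 38 = 36
6^3 mod 38 = 26
6^4 mod 38 = 4
6^5 mod 38 = 24
6^6 mod 38 = 30
6^7 mod 38 = 28
6^8 mod 38 = 16
6^9 mod 38 = 20
6^10 mod 38 = 6
6^11 mod 38 = 36
6^12 mod 38 = 26


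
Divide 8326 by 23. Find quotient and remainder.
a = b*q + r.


8326 = 23 * 362 + 0
Check: 8326 + 0 = 8326

q = 362, r = 0


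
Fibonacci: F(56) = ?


Sequence: 1, 1, 2, 3, 5, 8, 13, 21, 34, 55, 89, 144, 233, 377, 610, 987, 1597, 2584, 4181, 6765, 10946, 17711, 28657, 46368, 75025, 121393, 196418, 317811, 514229, 832040, 1346269, 2178309, 3524578, 5702887, 9227465, 14930352, 24157817, 39088169, 63245986, 102334155, 165580141, 267914296, 433494437, 701408733, 1134903170, 1836311903, 2971215073, 4807526976, 7778742049, 12586269025, 20365011074, 32951280099, 53316291173, 86267571272, 139583862445, 225851433717
F(56) = 225851433717


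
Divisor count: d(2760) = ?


2760 = 2^3 × 3^1 × 5^1 × 23^1
d(2760) = (3+1) × (1+1) × (1+1) × (1+1) = 32

32 divisors


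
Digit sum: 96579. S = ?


9 + 6 + 5 + 7 + 9 = 36


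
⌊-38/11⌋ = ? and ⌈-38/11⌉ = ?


-38/11 = -3.4545
floor = -4
ceil = -3

floor = -4, ceil = -3


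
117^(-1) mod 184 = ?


Use the extended Euclidean algorithm on (184, 117); each row r = 184*s + 117*t:
r=184, s=1, t=0
r=117, s=0, t=1
q=1: r=67, s=1, t=-1   [184*(1) + 117*(-1) = 67]
q=1: r=50, s=-1, t=2   [184*(-1) + 117*(2) = 50]
q=1: r=17, s=2, t=-3   [184*(2) + 117*(-3) = 17]
q=2: r=16, s=-5, t=8   [184*(-5) + 117*(8) = 16]
q=1: r=1, s=7, t=-11   [184*(7) + 117*(-11) = 1]
q=16: r=0, s=-117, t=184   [184*(-117) + 117*(184) = 0]
GCD = 1 with t = -11, so 117*(-11) ≡ 1 (mod 184)
Inverse = -11 mod 184 = 173
Check: 117 * 173 = 20241 ≡ 1 (mod 184)

117^(-1) ≡ 173 (mod 184)


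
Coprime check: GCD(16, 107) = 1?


Euclidean algorithm:
107 = 6 * 16 + 11
16 = 1 * 11 + 5
11 = 2 * 5 + 1
5 = 5 * 1 + 0
GCD(16, 107) = 1

Yes, coprime (GCD = 1)


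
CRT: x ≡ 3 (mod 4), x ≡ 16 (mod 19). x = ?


M = 4*19 = 76
M1 = M/4 = 19, M2 = M/19 = 4
M1^(-1) mod 4 = 3, M2^(-1) mod 19 = 5
x = 3*19*3 + 16*4*5 = 491
491 mod 76 = 35
Check: 35 mod 4 = 3 ✓, 35 mod 19 = 16 ✓

x ≡ 35 (mod 76)


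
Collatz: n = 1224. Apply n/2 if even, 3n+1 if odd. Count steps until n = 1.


1224 → 612 → 306 → 153 → 460 → 230 → 115 → 346 → 173 → 520 → 260 → 130 → 65 → 196 → 98 → 49 → 148 → 74 → 37 → 112 → 56 → 28 → 14 → 7 → 22 → 11 → 34 → 17 → 52 → 26 → 13 → 40 → 20 → 10 → 5 → 16 → 8 → 4 → 2 → 1
Total steps = 39

39 steps


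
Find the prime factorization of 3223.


3223 / 11 = 293
293 / 293 = 1
3223 = 11 × 293


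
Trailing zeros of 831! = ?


floor(831/5) = 166
floor(831/25) = 33
floor(831/125) = 6
floor(831/625) = 1
Total = 206

206 trailing zeros


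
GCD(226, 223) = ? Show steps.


226 = 1 * 223 + 3
223 = 74 * 3 + 1
3 = 3 * 1 + 0
GCD = 1


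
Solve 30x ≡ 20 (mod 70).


GCD(30, 70) = 10 divides 20
Divide: 3x ≡ 2 (mod 7)
x ≡ 3 (mod 7)


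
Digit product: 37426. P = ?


3 × 7 × 4 × 2 × 6 = 1008


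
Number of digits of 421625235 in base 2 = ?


421625235 in base 2 = 11001001000010111110110010011
Number of digits = 29

29 digits (base 2)


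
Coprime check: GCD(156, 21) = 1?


Euclidean algorithm:
156 = 7 * 21 + 9
21 = 2 * 9 + 3
9 = 3 * 3 + 0
GCD(156, 21) = 3

No, not coprime (GCD = 3)


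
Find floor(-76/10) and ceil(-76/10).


-76/10 = -7.6000
floor = -8
ceil = -7

floor = -8, ceil = -7


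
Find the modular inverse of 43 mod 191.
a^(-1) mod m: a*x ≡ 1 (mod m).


Use the extended Euclidean algorithm on (191, 43); each row r = 191*s + 43*t:
r=191, s=1, t=0
r=43, s=0, t=1
q=4: r=19, s=1, t=-4   [191*(1) + 43*(-4) = 19]
q=2: r=5, s=-2, t=9   [191*(-2) + 43*(9) = 5]
q=3: r=4, s=7, t=-31   [191*(7) + 43*(-31) = 4]
q=1: r=1, s=-9, t=40   [191*(-9) + 43*(40) = 1]
q=4: r=0, s=43, t=-191   [191*(43) + 43*(-191) = 0]
GCD = 1 with t = 40, so 43*(40) ≡ 1 (mod 191)
Inverse = 40 mod 191 = 40
Check: 43 * 40 = 1720 ≡ 1 (mod 191)

43^(-1) ≡ 40 (mod 191)


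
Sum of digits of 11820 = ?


1 + 1 + 8 + 2 + 0 = 12


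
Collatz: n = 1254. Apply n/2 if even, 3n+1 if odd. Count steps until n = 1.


1254 → 627 → 1882 → 941 → 2824 → 1412 → 706 → 353 → 1060 → 530 → 265 → 796 → 398 → 199 → 598 → 299 → 898 → 449 → 1348 → 674 → 337 → 1012 → 506 → 253 → 760 → 380 → 190 → 95 → 286 → 143 → 430 → 215 → 646 → 323 → 970 → 485 → 1456 → 728 → 364 → 182 → 91 → 274 → 137 → 412 → 206 → 103 → 310 → 155 → 466 → 233 → 700 → 350 → 175 → 526 → 263 → 790 → 395 → 1186 → 593 → 1780 → 890 → 445 → 1336 → 668 → 334 → 167 → 502 → 251 → 754 → 377 → 1132 → 566 → 283 → 850 → 425 → 1276 → 638 → 319 → 958 → 479 → 1438 → 719 → 2158 → 1079 → 3238 → 1619 → 4858 → 2429 → 7288 → 3644 → 1822 → 911 → 2734 → 1367 → 4102 → 2051 → 6154 → 3077 → 9232 → 4616 → 2308 → 1154 → 577 → 1732 → 866 → 433 → 1300 → 650 → 325 → 976 → 488 → 244 → 122 → 61 → 184 → 92 → 46 → 23 → 70 → 35 → 106 → 53 → 160 → 80 → 40 → 20 → 10 → 5 → 16 → 8 → 4 → 2 → 1
Total steps = 132

132 steps


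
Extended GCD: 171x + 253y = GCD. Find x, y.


Tabular extended Euclidean (each row: r = 171*s + 253*t):
r=171, s=1, t=0
r=253, s=0, t=1
q=0: r=171, s=1, t=0   [171*(1) + 253*(0) = 171]
q=1: r=82, s=-1, t=1   [171*(-1) + 253*(1) = 82]
q=2: r=7, s=3, t=-2   [171*(3) + 253*(-2) = 7]
q=11: r=5, s=-34, t=23   [171*(-34) + 253*(23) = 5]
q=1: r=2, s=37, t=-25   [171*(37) + 253*(-25) = 2]
q=2: r=1, s=-108, t=73   [171*(-108) + 253*(73) = 1]
q=2: r=0, s=253, t=-171   [171*(253) + 253*(-171) = 0]
GCD = 1; from the row with r=1: x=-108, y=73
Check: 171*(-108) + 253*(73) = -18468 + 18469 = 1

GCD = 1, x = -108, y = 73


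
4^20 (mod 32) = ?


4^1 mod 32 = 4
4^2 mod 32 = 16
4^3 mod 32 = 0
4^4 mod 32 = 0
4^5 mod 32 = 0
4^6 mod 32 = 0
4^7 mod 32 = 0
4^8 mod 32 = 0
4^9 mod 32 = 0
4^10 mod 32 = 0
4^11 mod 32 = 0
4^12 mod 32 = 0
4^13 mod 32 = 0
4^14 mod 32 = 0
4^15 mod 32 = 0
4^16 mod 32 = 0
4^17 mod 32 = 0
4^18 mod 32 = 0
4^19 mod 32 = 0
4^20 mod 32 = 0


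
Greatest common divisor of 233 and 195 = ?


233 = 1 * 195 + 38
195 = 5 * 38 + 5
38 = 7 * 5 + 3
5 = 1 * 3 + 2
3 = 1 * 2 + 1
2 = 2 * 1 + 0
GCD = 1


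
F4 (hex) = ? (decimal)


F4 (base 16) = 244 (decimal)
244 (decimal) = 244 (base 10)


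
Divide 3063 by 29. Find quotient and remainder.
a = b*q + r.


3063 = 29 * 105 + 18
Check: 3045 + 18 = 3063

q = 105, r = 18


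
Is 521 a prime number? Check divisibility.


Check divisors up to sqrt(521) = 22.8254
No divisors found.
521 is prime.

Yes, 521 is prime


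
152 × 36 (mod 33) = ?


152 × 36 = 5472
5472 mod 33 = 27


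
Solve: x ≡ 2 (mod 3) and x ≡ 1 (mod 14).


M = 3*14 = 42
M1 = M/3 = 14, M2 = M/14 = 3
M1^(-1) mod 3 = 2, M2^(-1) mod 14 = 5
x = 2*14*2 + 1*3*5 = 71
71 mod 42 = 29
Check: 29 mod 3 = 2 ✓, 29 mod 14 = 1 ✓

x ≡ 29 (mod 42)


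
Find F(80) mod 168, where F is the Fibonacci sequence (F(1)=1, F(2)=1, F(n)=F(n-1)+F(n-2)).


F(k) mod 168 for k=1..80:
1, 1, 2, 3, 5, 8, 13, 21, 34, 55, 89, 144, 65, 41, 106, 147, 85, 64, 149, 45, 26, 71, 97, 0, 97, 97, 26, 123, 149, 104, 85, 21, 106, 127, 65, 24, 89, 113, 34, 147, 13, 160, 5, 165, 2, 167, 1, 0, 1, 1, 2, 3, 5, 8, 13, 21, 34, 55, 89, 144, 65, 41, 106, 147, 85, 64, 149, 45, 26, 71, 97, 0, 97, 97, 26, 123, 149, 104, 85, 21
F(80) mod 168 = 21


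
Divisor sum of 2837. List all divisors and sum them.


Divisors of 2837: 1, 2837
Sum = 1 + 2837 = 2838

σ(2837) = 2838


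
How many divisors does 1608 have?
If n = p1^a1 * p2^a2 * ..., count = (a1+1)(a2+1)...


1608 = 2^3 × 3^1 × 67^1
d(1608) = (3+1) × (1+1) × (1+1) = 16

16 divisors


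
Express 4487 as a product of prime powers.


4487 / 7 = 641
641 / 641 = 1
4487 = 7 × 641


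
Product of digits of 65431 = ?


6 × 5 × 4 × 3 × 1 = 360


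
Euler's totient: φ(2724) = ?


2724 = 2^2 × 3 × 227
Prime factors: 2, 3, 227
φ(2724) = 2724 × (1-1/2) × (1-1/3) × (1-1/227)
= 2724 × 1/2 × 2/3 × 226/227 = 904

φ(2724) = 904


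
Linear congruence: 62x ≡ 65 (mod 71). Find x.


GCD(62, 71) = 1, unique solution
a^(-1) mod 71 = 63
x = 63 * 65 mod 71 = 48

x ≡ 48 (mod 71)


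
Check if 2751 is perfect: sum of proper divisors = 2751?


Proper divisors of 2751: 1, 3, 7, 21, 131, 393, 917
Sum = 1 + 3 + 7 + 21 + 131 + 393 + 917 = 1473

No, 2751 is not perfect (1473 ≠ 2751)


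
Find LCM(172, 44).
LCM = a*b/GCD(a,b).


GCD(172, 44) = 4
LCM = 172*44/4 = 7568/4 = 1892

LCM = 1892


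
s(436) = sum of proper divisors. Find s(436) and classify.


Proper divisors: 1, 2, 4, 109, 218
Sum = 1 + 2 + 4 + 109 + 218 = 334
334 < 436 → deficient

s(436) = 334 (deficient)


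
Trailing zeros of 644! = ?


floor(644/5) = 128
floor(644/25) = 25
floor(644/125) = 5
floor(644/625) = 1
Total = 159

159 trailing zeros


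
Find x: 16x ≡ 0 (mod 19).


GCD(16, 19) = 1, unique solution
a^(-1) mod 19 = 6
x = 6 * 0 mod 19 = 0

x ≡ 0 (mod 19)


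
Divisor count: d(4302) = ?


4302 = 2^1 × 3^2 × 239^1
d(4302) = (1+1) × (2+1) × (1+1) = 12

12 divisors


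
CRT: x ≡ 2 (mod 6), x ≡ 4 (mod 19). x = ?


M = 6*19 = 114
M1 = M/6 = 19, M2 = M/19 = 6
M1^(-1) mod 6 = 1, M2^(-1) mod 19 = 16
x = 2*19*1 + 4*6*16 = 422
422 mod 114 = 80
Check: 80 mod 6 = 2 ✓, 80 mod 19 = 4 ✓

x ≡ 80 (mod 114)


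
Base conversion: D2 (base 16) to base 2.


D2 (base 16) = 210 (decimal)
210 (decimal) = 11010010 (base 2)


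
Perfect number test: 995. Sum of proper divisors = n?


Proper divisors of 995: 1, 5, 199
Sum = 1 + 5 + 199 = 205

No, 995 is not perfect (205 ≠ 995)


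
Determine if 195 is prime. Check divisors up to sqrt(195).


195 / 3 = 65 (exact division)
195 is NOT prime.

No, 195 is not prime


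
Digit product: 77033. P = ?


7 × 7 × 0 × 3 × 3 = 0


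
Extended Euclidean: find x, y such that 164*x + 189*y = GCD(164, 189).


Tabular extended Euclidean (each row: r = 164*s + 189*t):
r=164, s=1, t=0
r=189, s=0, t=1
q=0: r=164, s=1, t=0   [164*(1) + 189*(0) = 164]
q=1: r=25, s=-1, t=1   [164*(-1) + 189*(1) = 25]
q=6: r=14, s=7, t=-6   [164*(7) + 189*(-6) = 14]
q=1: r=11, s=-8, t=7   [164*(-8) + 189*(7) = 11]
q=1: r=3, s=15, t=-13   [164*(15) + 189*(-13) = 3]
q=3: r=2, s=-53, t=46   [164*(-53) + 189*(46) = 2]
q=1: r=1, s=68, t=-59   [164*(68) + 189*(-59) = 1]
q=2: r=0, s=-189, t=164   [164*(-189) + 189*(164) = 0]
GCD = 1; from the row with r=1: x=68, y=-59
Check: 164*(68) + 189*(-59) = 11152 - 11151 = 1

GCD = 1, x = 68, y = -59


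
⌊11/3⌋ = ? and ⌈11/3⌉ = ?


11/3 = 3.6667
floor = 3
ceil = 4

floor = 3, ceil = 4


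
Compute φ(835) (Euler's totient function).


835 = 5 × 167
Prime factors: 5, 167
φ(835) = 835 × (1-1/5) × (1-1/167)
= 835 × 4/5 × 166/167 = 664

φ(835) = 664


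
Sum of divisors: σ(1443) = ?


Divisors of 1443: 1, 3, 13, 37, 39, 111, 481, 1443
Sum = 1 + 3 + 13 + 37 + 39 + 111 + 481 + 1443 = 2128

σ(1443) = 2128


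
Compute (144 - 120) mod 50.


144 - 120 = 24
24 mod 50 = 24


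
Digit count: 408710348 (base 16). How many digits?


408710348 in base 16 = 185C6CCC
Number of digits = 8

8 digits (base 16)


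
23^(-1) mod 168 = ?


Use the extended Euclidean algorithm on (168, 23); each row r = 168*s + 23*t:
r=168, s=1, t=0
r=23, s=0, t=1
q=7: r=7, s=1, t=-7   [168*(1) + 23*(-7) = 7]
q=3: r=2, s=-3, t=22   [168*(-3) + 23*(22) = 2]
q=3: r=1, s=10, t=-73   [168*(10) + 23*(-73) = 1]
q=2: r=0, s=-23, t=168   [168*(-23) + 23*(168) = 0]
GCD = 1 with t = -73, so 23*(-73) ≡ 1 (mod 168)
Inverse = -73 mod 168 = 95
Check: 23 * 95 = 2185 ≡ 1 (mod 168)

23^(-1) ≡ 95 (mod 168)


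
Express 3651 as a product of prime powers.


3651 / 3 = 1217
1217 / 1217 = 1
3651 = 3 × 1217


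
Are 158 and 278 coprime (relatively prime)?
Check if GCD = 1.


Euclidean algorithm:
278 = 1 * 158 + 120
158 = 1 * 120 + 38
120 = 3 * 38 + 6
38 = 6 * 6 + 2
6 = 3 * 2 + 0
GCD(158, 278) = 2

No, not coprime (GCD = 2)


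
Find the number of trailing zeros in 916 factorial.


floor(916/5) = 183
floor(916/25) = 36
floor(916/125) = 7
floor(916/625) = 1
Total = 227

227 trailing zeros


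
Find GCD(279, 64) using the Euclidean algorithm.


279 = 4 * 64 + 23
64 = 2 * 23 + 18
23 = 1 * 18 + 5
18 = 3 * 5 + 3
5 = 1 * 3 + 2
3 = 1 * 2 + 1
2 = 2 * 1 + 0
GCD = 1


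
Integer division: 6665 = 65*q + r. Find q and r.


6665 = 65 * 102 + 35
Check: 6630 + 35 = 6665

q = 102, r = 35


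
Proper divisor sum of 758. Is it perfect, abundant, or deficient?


Proper divisors: 1, 2, 379
Sum = 1 + 2 + 379 = 382
382 < 758 → deficient

s(758) = 382 (deficient)


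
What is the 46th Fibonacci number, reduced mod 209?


F(k) mod 209 for k=1..46:
1, 1, 2, 3, 5, 8, 13, 21, 34, 55, 89, 144, 24, 168, 192, 151, 134, 76, 1, 77, 78, 155, 24, 179, 203, 173, 167, 131, 89, 11, 100, 111, 2, 113, 115, 19, 134, 153, 78, 22, 100, 122, 13, 135, 148, 74
F(46) mod 209 = 74


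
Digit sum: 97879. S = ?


9 + 7 + 8 + 7 + 9 = 40


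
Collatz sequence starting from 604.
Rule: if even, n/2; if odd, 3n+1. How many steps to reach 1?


604 → 302 → 151 → 454 → 227 → 682 → 341 → 1024 → 512 → 256 → 128 → 64 → 32 → 16 → 8 → 4 → 2 → 1
Total steps = 17

17 steps


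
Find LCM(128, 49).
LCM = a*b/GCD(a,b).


GCD(128, 49) = 1
LCM = 128*49/1 = 6272/1 = 6272

LCM = 6272


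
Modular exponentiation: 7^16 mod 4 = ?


7^1 mod 4 = 3
7^2 mod 4 = 1
7^3 mod 4 = 3
7^4 mod 4 = 1
7^5 mod 4 = 3
7^6 mod 4 = 1
7^7 mod 4 = 3
7^8 mod 4 = 1
7^9 mod 4 = 3
7^10 mod 4 = 1
7^11 mod 4 = 3
7^12 mod 4 = 1
7^13 mod 4 = 3
7^14 mod 4 = 1
7^15 mod 4 = 3
7^16 mod 4 = 1


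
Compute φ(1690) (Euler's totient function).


1690 = 2 × 5 × 13^2
Prime factors: 2, 5, 13
φ(1690) = 1690 × (1-1/2) × (1-1/5) × (1-1/13)
= 1690 × 1/2 × 4/5 × 12/13 = 624

φ(1690) = 624


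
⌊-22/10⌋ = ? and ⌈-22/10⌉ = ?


-22/10 = -2.2000
floor = -3
ceil = -2

floor = -3, ceil = -2


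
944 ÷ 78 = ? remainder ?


944 = 78 * 12 + 8
Check: 936 + 8 = 944

q = 12, r = 8


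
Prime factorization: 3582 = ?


3582 / 2 = 1791
1791 / 3 = 597
597 / 3 = 199
199 / 199 = 1
3582 = 2 × 3^2 × 199


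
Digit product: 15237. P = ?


1 × 5 × 2 × 3 × 7 = 210


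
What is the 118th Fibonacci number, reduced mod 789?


F(k) mod 789 for k=1..118:
1, 1, 2, 3, 5, 8, 13, 21, 34, 55, 89, 144, 233, 377, 610, 198, 19, 217, 236, 453, 689, 353, 253, 606, 70, 676, 746, 633, 590, 434, 235, 669, 115, 784, 110, 105, 215, 320, 535, 66, 601, 667, 479, 357, 47, 404, 451, 66, 517, 583, 311, 105, 416, 521, 148, 669, 28, 697, 725, 633, 569, 413, 193, 606, 10, 616, 626, 453, 290, 743, 244, 198, 442, 640, 293, 144, 437, 581, 229, 21, 250, 271, 521, 3, 524, 527, 262, 0, 262, 262, 524, 786, 521, 518, 250, 768, 229, 208, 437, 645, 293, 149, 442, 591, 244, 46, 290, 336, 626, 173, 10, 183, 193, 376, 569, 156, 725, 92
F(118) mod 789 = 92


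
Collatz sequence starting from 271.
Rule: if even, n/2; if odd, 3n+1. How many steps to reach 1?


271 → 814 → 407 → 1222 → 611 → 1834 → 917 → 2752 → 1376 → 688 → 344 → 172 → 86 → 43 → 130 → 65 → 196 → 98 → 49 → 148 → 74 → 37 → 112 → 56 → 28 → 14 → 7 → 22 → 11 → 34 → 17 → 52 → 26 → 13 → 40 → 20 → 10 → 5 → 16 → 8 → 4 → 2 → 1
Total steps = 42

42 steps


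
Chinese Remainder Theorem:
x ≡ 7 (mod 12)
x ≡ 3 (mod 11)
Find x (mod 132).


M = 12*11 = 132
M1 = M/12 = 11, M2 = M/11 = 12
M1^(-1) mod 12 = 11, M2^(-1) mod 11 = 1
x = 7*11*11 + 3*12*1 = 883
883 mod 132 = 91
Check: 91 mod 12 = 7 ✓, 91 mod 11 = 3 ✓

x ≡ 91 (mod 132)


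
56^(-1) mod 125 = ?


Use the extended Euclidean algorithm on (125, 56); each row r = 125*s + 56*t:
r=125, s=1, t=0
r=56, s=0, t=1
q=2: r=13, s=1, t=-2   [125*(1) + 56*(-2) = 13]
q=4: r=4, s=-4, t=9   [125*(-4) + 56*(9) = 4]
q=3: r=1, s=13, t=-29   [125*(13) + 56*(-29) = 1]
q=4: r=0, s=-56, t=125   [125*(-56) + 56*(125) = 0]
GCD = 1 with t = -29, so 56*(-29) ≡ 1 (mod 125)
Inverse = -29 mod 125 = 96
Check: 56 * 96 = 5376 ≡ 1 (mod 125)

56^(-1) ≡ 96 (mod 125)


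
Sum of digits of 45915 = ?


4 + 5 + 9 + 1 + 5 = 24


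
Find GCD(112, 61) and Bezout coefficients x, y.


Tabular extended Euclidean (each row: r = 112*s + 61*t):
r=112, s=1, t=0
r=61, s=0, t=1
q=1: r=51, s=1, t=-1   [112*(1) + 61*(-1) = 51]
q=1: r=10, s=-1, t=2   [112*(-1) + 61*(2) = 10]
q=5: r=1, s=6, t=-11   [112*(6) + 61*(-11) = 1]
q=10: r=0, s=-61, t=112   [112*(-61) + 61*(112) = 0]
GCD = 1; from the row with r=1: x=6, y=-11
Check: 112*(6) + 61*(-11) = 672 - 671 = 1

GCD = 1, x = 6, y = -11


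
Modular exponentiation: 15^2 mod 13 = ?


15^1 mod 13 = 2
15^2 mod 13 = 4


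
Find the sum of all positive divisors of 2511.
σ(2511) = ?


Divisors of 2511: 1, 3, 9, 27, 31, 81, 93, 279, 837, 2511
Sum = 1 + 3 + 9 + 27 + 31 + 81 + 93 + 279 + 837 + 2511 = 3872

σ(2511) = 3872


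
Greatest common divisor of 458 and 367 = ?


458 = 1 * 367 + 91
367 = 4 * 91 + 3
91 = 30 * 3 + 1
3 = 3 * 1 + 0
GCD = 1


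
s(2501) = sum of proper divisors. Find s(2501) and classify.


Proper divisors: 1, 41, 61
Sum = 1 + 41 + 61 = 103
103 < 2501 → deficient

s(2501) = 103 (deficient)


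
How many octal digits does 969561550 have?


969561550 in base 8 = 7162452716
Number of digits = 10

10 digits (base 8)


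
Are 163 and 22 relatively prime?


Euclidean algorithm:
163 = 7 * 22 + 9
22 = 2 * 9 + 4
9 = 2 * 4 + 1
4 = 4 * 1 + 0
GCD(163, 22) = 1

Yes, coprime (GCD = 1)


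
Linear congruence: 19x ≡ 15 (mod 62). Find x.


GCD(19, 62) = 1, unique solution
a^(-1) mod 62 = 49
x = 49 * 15 mod 62 = 53

x ≡ 53 (mod 62)


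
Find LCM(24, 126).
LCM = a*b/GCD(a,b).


GCD(24, 126) = 6
LCM = 24*126/6 = 3024/6 = 504

LCM = 504


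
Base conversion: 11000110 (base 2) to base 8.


11000110 (base 2) = 198 (decimal)
198 (decimal) = 306 (base 8)


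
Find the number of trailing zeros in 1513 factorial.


floor(1513/5) = 302
floor(1513/25) = 60
floor(1513/125) = 12
floor(1513/625) = 2
Total = 376

376 trailing zeros


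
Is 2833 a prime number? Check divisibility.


Check divisors up to sqrt(2833) = 53.2259
No divisors found.
2833 is prime.

Yes, 2833 is prime


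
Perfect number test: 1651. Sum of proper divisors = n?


Proper divisors of 1651: 1, 13, 127
Sum = 1 + 13 + 127 = 141

No, 1651 is not perfect (141 ≠ 1651)


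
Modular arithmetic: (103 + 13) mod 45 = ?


103 + 13 = 116
116 mod 45 = 26


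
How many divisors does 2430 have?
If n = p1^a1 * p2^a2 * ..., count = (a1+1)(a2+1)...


2430 = 2^1 × 3^5 × 5^1
d(2430) = (1+1) × (5+1) × (1+1) = 24

24 divisors


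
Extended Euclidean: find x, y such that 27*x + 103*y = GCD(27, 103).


Tabular extended Euclidean (each row: r = 27*s + 103*t):
r=27, s=1, t=0
r=103, s=0, t=1
q=0: r=27, s=1, t=0   [27*(1) + 103*(0) = 27]
q=3: r=22, s=-3, t=1   [27*(-3) + 103*(1) = 22]
q=1: r=5, s=4, t=-1   [27*(4) + 103*(-1) = 5]
q=4: r=2, s=-19, t=5   [27*(-19) + 103*(5) = 2]
q=2: r=1, s=42, t=-11   [27*(42) + 103*(-11) = 1]
q=2: r=0, s=-103, t=27   [27*(-103) + 103*(27) = 0]
GCD = 1; from the row with r=1: x=42, y=-11
Check: 27*(42) + 103*(-11) = 1134 - 1133 = 1

GCD = 1, x = 42, y = -11


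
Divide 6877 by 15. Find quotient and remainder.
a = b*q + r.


6877 = 15 * 458 + 7
Check: 6870 + 7 = 6877

q = 458, r = 7


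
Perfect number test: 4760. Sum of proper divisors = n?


Proper divisors of 4760: 1, 2, 4, 5, 7, 8, 10, 14, 17, 20, 28, 34, 35, 40, 56, 68, 70, 85, 119, 136, 140, 170, 238, 280, 340, 476, 595, 680, 952, 1190, 2380
Sum = 1 + 2 + 4 + 5 + 7 + 8 + 10 + 14 + 17 + 20 + 28 + 34 + 35 + 40 + 56 + 68 + 70 + 85 + 119 + 136 + 140 + 170 + 238 + 280 + 340 + 476 + 595 + 680 + 952 + 1190 + 2380 = 8200

No, 4760 is not perfect (8200 ≠ 4760)


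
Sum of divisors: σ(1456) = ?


Divisors of 1456: 1, 2, 4, 7, 8, 13, 14, 16, 26, 28, 52, 56, 91, 104, 112, 182, 208, 364, 728, 1456
Sum = 1 + 2 + 4 + 7 + 8 + 13 + 14 + 16 + 26 + 28 + 52 + 56 + 91 + 104 + 112 + 182 + 208 + 364 + 728 + 1456 = 3472

σ(1456) = 3472


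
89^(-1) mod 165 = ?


Use the extended Euclidean algorithm on (165, 89); each row r = 165*s + 89*t:
r=165, s=1, t=0
r=89, s=0, t=1
q=1: r=76, s=1, t=-1   [165*(1) + 89*(-1) = 76]
q=1: r=13, s=-1, t=2   [165*(-1) + 89*(2) = 13]
q=5: r=11, s=6, t=-11   [165*(6) + 89*(-11) = 11]
q=1: r=2, s=-7, t=13   [165*(-7) + 89*(13) = 2]
q=5: r=1, s=41, t=-76   [165*(41) + 89*(-76) = 1]
q=2: r=0, s=-89, t=165   [165*(-89) + 89*(165) = 0]
GCD = 1 with t = -76, so 89*(-76) ≡ 1 (mod 165)
Inverse = -76 mod 165 = 89
Check: 89 * 89 = 7921 ≡ 1 (mod 165)

89^(-1) ≡ 89 (mod 165)


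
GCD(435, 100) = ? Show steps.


435 = 4 * 100 + 35
100 = 2 * 35 + 30
35 = 1 * 30 + 5
30 = 6 * 5 + 0
GCD = 5


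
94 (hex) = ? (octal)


94 (base 16) = 148 (decimal)
148 (decimal) = 224 (base 8)


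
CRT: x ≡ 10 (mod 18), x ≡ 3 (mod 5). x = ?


M = 18*5 = 90
M1 = M/18 = 5, M2 = M/5 = 18
M1^(-1) mod 18 = 11, M2^(-1) mod 5 = 2
x = 10*5*11 + 3*18*2 = 658
658 mod 90 = 28
Check: 28 mod 18 = 10 ✓, 28 mod 5 = 3 ✓

x ≡ 28 (mod 90)


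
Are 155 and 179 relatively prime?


Euclidean algorithm:
179 = 1 * 155 + 24
155 = 6 * 24 + 11
24 = 2 * 11 + 2
11 = 5 * 2 + 1
2 = 2 * 1 + 0
GCD(155, 179) = 1

Yes, coprime (GCD = 1)


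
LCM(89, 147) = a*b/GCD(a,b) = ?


GCD(89, 147) = 1
LCM = 89*147/1 = 13083/1 = 13083

LCM = 13083


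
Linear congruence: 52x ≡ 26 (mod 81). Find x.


GCD(52, 81) = 1, unique solution
a^(-1) mod 81 = 67
x = 67 * 26 mod 81 = 41

x ≡ 41 (mod 81)


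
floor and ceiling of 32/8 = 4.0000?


32/8 = 4.0000
floor = 4
ceil = 4

floor = 4, ceil = 4


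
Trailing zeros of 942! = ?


floor(942/5) = 188
floor(942/25) = 37
floor(942/125) = 7
floor(942/625) = 1
Total = 233

233 trailing zeros


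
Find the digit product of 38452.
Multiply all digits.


3 × 8 × 4 × 5 × 2 = 960


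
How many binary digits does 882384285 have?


882384285 in base 2 = 110100100110000001110110011101
Number of digits = 30

30 digits (base 2)


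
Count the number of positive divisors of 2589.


2589 = 3^1 × 863^1
d(2589) = (1+1) × (1+1) = 4

4 divisors


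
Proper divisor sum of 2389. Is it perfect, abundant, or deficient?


Proper divisors: 1
Sum = 1 = 1
1 < 2389 → deficient

s(2389) = 1 (deficient)


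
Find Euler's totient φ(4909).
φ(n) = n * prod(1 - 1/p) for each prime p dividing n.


4909 = 4909
Prime factors: 4909
φ(4909) = 4909 × (1-1/4909)
= 4909 × 4908/4909 = 4908

φ(4909) = 4908


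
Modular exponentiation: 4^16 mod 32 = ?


4^1 mod 32 = 4
4^2 mod 32 = 16
4^3 mod 32 = 0
4^4 mod 32 = 0
4^5 mod 32 = 0
4^6 mod 32 = 0
4^7 mod 32 = 0
4^8 mod 32 = 0
4^9 mod 32 = 0
4^10 mod 32 = 0
4^11 mod 32 = 0
4^12 mod 32 = 0
4^13 mod 32 = 0
4^14 mod 32 = 0
4^15 mod 32 = 0
4^16 mod 32 = 0


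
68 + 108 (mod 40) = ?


68 + 108 = 176
176 mod 40 = 16


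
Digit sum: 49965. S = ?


4 + 9 + 9 + 6 + 5 = 33


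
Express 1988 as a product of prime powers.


1988 / 2 = 994
994 / 2 = 497
497 / 7 = 71
71 / 71 = 1
1988 = 2^2 × 7 × 71


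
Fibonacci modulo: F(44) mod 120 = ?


F(k) mod 120 for k=1..44:
1, 1, 2, 3, 5, 8, 13, 21, 34, 55, 89, 24, 113, 17, 10, 27, 37, 64, 101, 45, 26, 71, 97, 48, 25, 73, 98, 51, 29, 80, 109, 69, 58, 7, 65, 72, 17, 89, 106, 75, 61, 16, 77, 93
F(44) mod 120 = 93


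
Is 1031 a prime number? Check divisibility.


Check divisors up to sqrt(1031) = 32.1092
No divisors found.
1031 is prime.

Yes, 1031 is prime


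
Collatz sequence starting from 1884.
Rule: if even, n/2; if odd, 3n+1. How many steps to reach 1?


1884 → 942 → 471 → 1414 → 707 → 2122 → 1061 → 3184 → 1592 → 796 → 398 → 199 → 598 → 299 → 898 → 449 → 1348 → 674 → 337 → 1012 → 506 → 253 → 760 → 380 → 190 → 95 → 286 → 143 → 430 → 215 → 646 → 323 → 970 → 485 → 1456 → 728 → 364 → 182 → 91 → 274 → 137 → 412 → 206 → 103 → 310 → 155 → 466 → 233 → 700 → 350 → 175 → 526 → 263 → 790 → 395 → 1186 → 593 → 1780 → 890 → 445 → 1336 → 668 → 334 → 167 → 502 → 251 → 754 → 377 → 1132 → 566 → 283 → 850 → 425 → 1276 → 638 → 319 → 958 → 479 → 1438 → 719 → 2158 → 1079 → 3238 → 1619 → 4858 → 2429 → 7288 → 3644 → 1822 → 911 → 2734 → 1367 → 4102 → 2051 → 6154 → 3077 → 9232 → 4616 → 2308 → 1154 → 577 → 1732 → 866 → 433 → 1300 → 650 → 325 → 976 → 488 → 244 → 122 → 61 → 184 → 92 → 46 → 23 → 70 → 35 → 106 → 53 → 160 → 80 → 40 → 20 → 10 → 5 → 16 → 8 → 4 → 2 → 1
Total steps = 130

130 steps


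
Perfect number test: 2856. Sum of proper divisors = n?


Proper divisors of 2856: 1, 2, 3, 4, 6, 7, 8, 12, 14, 17, 21, 24, 28, 34, 42, 51, 56, 68, 84, 102, 119, 136, 168, 204, 238, 357, 408, 476, 714, 952, 1428
Sum = 1 + 2 + 3 + 4 + 6 + 7 + 8 + 12 + 14 + 17 + 21 + 24 + 28 + 34 + 42 + 51 + 56 + 68 + 84 + 102 + 119 + 136 + 168 + 204 + 238 + 357 + 408 + 476 + 714 + 952 + 1428 = 5784

No, 2856 is not perfect (5784 ≠ 2856)


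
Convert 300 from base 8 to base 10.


300 (base 8) = 192 (decimal)
192 (decimal) = 192 (base 10)


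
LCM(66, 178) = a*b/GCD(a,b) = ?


GCD(66, 178) = 2
LCM = 66*178/2 = 11748/2 = 5874

LCM = 5874
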